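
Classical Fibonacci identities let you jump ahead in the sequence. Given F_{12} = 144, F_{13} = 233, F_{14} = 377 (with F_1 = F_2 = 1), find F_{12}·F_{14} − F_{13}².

144·377 − 233² = 54288 − 54289 = -1. (Cassini's identity: F_{k−1}F_{k+1} − F_k² = (−1)^k.)

-1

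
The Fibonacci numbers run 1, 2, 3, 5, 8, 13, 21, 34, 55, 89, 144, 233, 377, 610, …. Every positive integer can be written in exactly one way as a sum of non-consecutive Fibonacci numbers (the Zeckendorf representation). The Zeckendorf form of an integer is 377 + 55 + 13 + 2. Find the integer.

377 + 55 + 13 + 2 = 447.

447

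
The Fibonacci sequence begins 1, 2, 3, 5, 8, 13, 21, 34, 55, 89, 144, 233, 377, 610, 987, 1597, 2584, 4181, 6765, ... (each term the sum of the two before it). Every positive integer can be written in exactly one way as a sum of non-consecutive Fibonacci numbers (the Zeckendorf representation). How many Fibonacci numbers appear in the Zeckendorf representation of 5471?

Greedily peel off the largest Fibonacci term at each step:
take 4181 (≤ 5471); 5471 − 4181 = 1290
take 987 (≤ 1290); 1290 − 987 = 303
take 233 (≤ 303); 303 − 233 = 70
take 55 (≤ 70); 70 − 55 = 15
take 13 (≤ 15); 15 − 13 = 2
take 2 (≤ 2); 2 − 2 = 0
5471 = 4181 + 987 + 233 + 55 + 13 + 2, which has 6 terms.

6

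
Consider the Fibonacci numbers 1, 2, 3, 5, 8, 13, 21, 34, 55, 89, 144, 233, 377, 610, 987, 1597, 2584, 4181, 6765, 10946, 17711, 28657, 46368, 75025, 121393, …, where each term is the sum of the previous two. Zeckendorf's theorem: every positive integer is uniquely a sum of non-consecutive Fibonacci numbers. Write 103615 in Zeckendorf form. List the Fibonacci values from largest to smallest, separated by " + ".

take 75025 (≤ 103615); 103615 − 75025 = 28590
take 17711 (≤ 28590); 28590 − 17711 = 10879
take 6765 (≤ 10879); 10879 − 6765 = 4114
take 2584 (≤ 4114); 4114 − 2584 = 1530
take 987 (≤ 1530); 1530 − 987 = 543
take 377 (≤ 543); 543 − 377 = 166
take 144 (≤ 166); 166 − 144 = 22
take 21 (≤ 22); 22 − 21 = 1
take 1 (≤ 1); 1 − 1 = 0
So 103615 = 75025 + 17711 + 6765 + 2584 + 987 + 377 + 144 + 21 + 1, with no two terms consecutive in the sequence.

75025 + 17711 + 6765 + 2584 + 987 + 377 + 144 + 21 + 1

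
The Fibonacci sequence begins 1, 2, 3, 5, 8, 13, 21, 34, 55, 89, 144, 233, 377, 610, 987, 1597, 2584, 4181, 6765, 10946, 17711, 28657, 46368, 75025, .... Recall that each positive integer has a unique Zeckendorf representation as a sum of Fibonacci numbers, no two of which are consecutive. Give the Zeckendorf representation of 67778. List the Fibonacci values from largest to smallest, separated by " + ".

Repeatedly subtract the largest Fibonacci number that fits:
largest Fibonacci ≤ 67778 is 46368; 67778 − 46368 = 21410
largest Fibonacci ≤ 21410 is 17711; 21410 − 17711 = 3699
largest Fibonacci ≤ 3699 is 2584; 3699 − 2584 = 1115
largest Fibonacci ≤ 1115 is 987; 1115 − 987 = 128
largest Fibonacci ≤ 128 is 89; 128 − 89 = 39
largest Fibonacci ≤ 39 is 34; 39 − 34 = 5
largest Fibonacci ≤ 5 is 5; 5 − 5 = 0
So 67778 = 46368 + 17711 + 2584 + 987 + 89 + 34 + 5, with no two terms consecutive in the sequence.

46368 + 17711 + 2584 + 987 + 89 + 34 + 5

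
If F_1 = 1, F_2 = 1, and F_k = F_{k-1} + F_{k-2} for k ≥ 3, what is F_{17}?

1597

Iterating the recurrence up to F_{11} = 89 and F_{10} = 55:
F_{12} = F_{11} + F_{10} = 89 + 55 = 144
F_{13} = F_{12} + F_{11} = 144 + 89 = 233
F_{14} = F_{13} + F_{12} = 233 + 144 = 377
F_{15} = F_{14} + F_{13} = 377 + 233 = 610
F_{16} = F_{15} + F_{14} = 610 + 377 = 987
F_{17} = F_{16} + F_{15} = 987 + 610 = 1597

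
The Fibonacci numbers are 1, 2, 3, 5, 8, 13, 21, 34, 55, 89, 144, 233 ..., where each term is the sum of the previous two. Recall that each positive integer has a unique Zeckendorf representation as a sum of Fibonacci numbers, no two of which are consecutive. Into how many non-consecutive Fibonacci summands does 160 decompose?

3

Repeatedly subtract the largest Fibonacci number that fits:
largest Fibonacci ≤ 160 is 144; 160 − 144 = 16
largest Fibonacci ≤ 16 is 13; 16 − 13 = 3
largest Fibonacci ≤ 3 is 3; 3 − 3 = 0
160 = 144 + 13 + 3, which has 3 terms.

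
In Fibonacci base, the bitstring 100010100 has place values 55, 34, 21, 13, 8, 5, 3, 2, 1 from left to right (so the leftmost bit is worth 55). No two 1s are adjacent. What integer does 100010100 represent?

66

Summing the place values of the 1 bits: 55 + 8 + 3 = 66.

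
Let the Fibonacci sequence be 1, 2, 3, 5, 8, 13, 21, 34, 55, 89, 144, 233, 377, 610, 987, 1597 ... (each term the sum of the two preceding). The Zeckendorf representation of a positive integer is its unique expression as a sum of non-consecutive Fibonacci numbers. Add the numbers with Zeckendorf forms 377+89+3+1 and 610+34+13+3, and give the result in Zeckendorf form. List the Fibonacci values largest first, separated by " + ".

987 + 89 + 34 + 13 + 5 + 2

The two numbers are 470 and 660, so their sum is 1130.
take 987 (≤ 1130); 1130 − 987 = 143
take 89 (≤ 143); 143 − 89 = 54
take 34 (≤ 54); 54 − 34 = 20
take 13 (≤ 20); 20 − 13 = 7
take 5 (≤ 7); 7 − 5 = 2
take 2 (≤ 2); 2 − 2 = 0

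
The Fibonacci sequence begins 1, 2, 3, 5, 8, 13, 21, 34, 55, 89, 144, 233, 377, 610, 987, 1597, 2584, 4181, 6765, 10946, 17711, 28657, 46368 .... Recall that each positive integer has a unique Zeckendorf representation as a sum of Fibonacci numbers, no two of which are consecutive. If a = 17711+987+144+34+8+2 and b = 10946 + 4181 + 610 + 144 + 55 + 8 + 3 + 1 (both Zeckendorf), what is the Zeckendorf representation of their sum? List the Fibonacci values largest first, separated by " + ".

28657 + 4181 + 1597 + 377 + 21 + 1

The two numbers are 18886 and 15948, so their sum is 34834.
Repeatedly subtract the largest Fibonacci number that fits:
largest Fibonacci ≤ 34834 is 28657; 34834 − 28657 = 6177
largest Fibonacci ≤ 6177 is 4181; 6177 − 4181 = 1996
largest Fibonacci ≤ 1996 is 1597; 1996 − 1597 = 399
largest Fibonacci ≤ 399 is 377; 399 − 377 = 22
largest Fibonacci ≤ 22 is 21; 22 − 21 = 1
largest Fibonacci ≤ 1 is 1; 1 − 1 = 0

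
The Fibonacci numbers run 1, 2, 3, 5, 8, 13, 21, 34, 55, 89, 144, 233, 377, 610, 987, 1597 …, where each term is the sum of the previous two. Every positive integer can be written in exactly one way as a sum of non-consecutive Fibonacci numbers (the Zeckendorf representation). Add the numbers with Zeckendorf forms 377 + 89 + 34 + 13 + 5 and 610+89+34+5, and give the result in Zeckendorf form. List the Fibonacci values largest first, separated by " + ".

The two numbers are 518 and 738, so their sum is 1256.
Repeatedly subtract the largest Fibonacci number that fits:
largest Fibonacci ≤ 1256 is 987; 1256 − 987 = 269
largest Fibonacci ≤ 269 is 233; 269 − 233 = 36
largest Fibonacci ≤ 36 is 34; 36 − 34 = 2
largest Fibonacci ≤ 2 is 2; 2 − 2 = 0

987 + 233 + 34 + 2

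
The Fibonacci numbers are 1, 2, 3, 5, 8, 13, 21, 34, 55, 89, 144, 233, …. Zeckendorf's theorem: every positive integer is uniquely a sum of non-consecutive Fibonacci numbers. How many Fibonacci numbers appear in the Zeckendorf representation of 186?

144 ≤ 186 < 233, so take 144; remainder 42
34 ≤ 42 < 55, so take 34; remainder 8
8 ≤ 8 < 13, so take 8; remainder 0
186 = 144 + 34 + 8, which has 3 terms.

3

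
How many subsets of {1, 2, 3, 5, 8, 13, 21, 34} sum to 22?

3

Each representation comes from the Zeckendorf form by replacing some F_k with F_{k−1} + F_{k−2} where possible.
22 = 21+1 = 13+8+1 = 13+5+3+1 — 3 representations.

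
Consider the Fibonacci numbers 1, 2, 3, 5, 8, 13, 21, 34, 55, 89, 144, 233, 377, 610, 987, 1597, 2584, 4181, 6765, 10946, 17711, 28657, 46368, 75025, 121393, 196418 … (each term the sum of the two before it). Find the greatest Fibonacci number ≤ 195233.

121393 ≤ 195233 < 196418, so the largest Fibonacci number not exceeding 195233 is 121393.

121393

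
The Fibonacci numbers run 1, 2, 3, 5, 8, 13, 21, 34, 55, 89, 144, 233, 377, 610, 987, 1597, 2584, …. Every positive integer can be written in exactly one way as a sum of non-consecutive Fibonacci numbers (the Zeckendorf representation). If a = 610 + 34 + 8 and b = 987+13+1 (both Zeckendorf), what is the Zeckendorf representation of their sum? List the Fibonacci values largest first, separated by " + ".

1597 + 55 + 1

The two numbers are 652 and 1001, so their sum is 1653.
Greedily peel off the largest Fibonacci term at each step:
1597 ≤ 1653 < 2584, so take 1597; remainder 56
55 ≤ 56 < 89, so take 55; remainder 1
1 ≤ 1 < 2, so take 1; remainder 0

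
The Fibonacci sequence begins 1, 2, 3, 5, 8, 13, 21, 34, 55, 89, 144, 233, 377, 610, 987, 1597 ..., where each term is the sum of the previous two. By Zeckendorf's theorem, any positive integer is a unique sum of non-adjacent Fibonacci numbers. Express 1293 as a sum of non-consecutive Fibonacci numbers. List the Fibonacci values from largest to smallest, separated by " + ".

987 + 233 + 55 + 13 + 5

1293 − 987 = 306
306 − 233 = 73
73 − 55 = 18
18 − 13 = 5
5 − 5 = 0
So 1293 = 987 + 233 + 55 + 13 + 5, with no two terms consecutive in the sequence.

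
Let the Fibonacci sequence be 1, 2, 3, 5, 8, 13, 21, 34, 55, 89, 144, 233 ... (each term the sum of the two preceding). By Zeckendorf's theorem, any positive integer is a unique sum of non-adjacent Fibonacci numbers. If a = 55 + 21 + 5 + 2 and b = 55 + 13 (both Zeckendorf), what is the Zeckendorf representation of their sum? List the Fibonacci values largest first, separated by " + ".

The two numbers are 83 and 68, so their sum is 151.
151: greatest Fibonacci not exceeding it is 144, leaving 7
7: greatest Fibonacci not exceeding it is 5, leaving 2
2: greatest Fibonacci not exceeding it is 2, leaving 0

144 + 5 + 2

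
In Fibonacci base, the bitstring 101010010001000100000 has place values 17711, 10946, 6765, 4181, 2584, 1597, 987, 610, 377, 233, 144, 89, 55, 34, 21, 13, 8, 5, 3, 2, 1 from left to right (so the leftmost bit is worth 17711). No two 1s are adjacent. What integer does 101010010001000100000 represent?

27772

Summing the place values of the 1 bits: 17711 + 6765 + 2584 + 610 + 89 + 13 = 27772.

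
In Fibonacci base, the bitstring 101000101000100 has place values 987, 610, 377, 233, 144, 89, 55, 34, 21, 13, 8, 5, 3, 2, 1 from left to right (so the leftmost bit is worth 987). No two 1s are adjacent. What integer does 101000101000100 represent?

Summing the place values of the 1 bits: 987 + 377 + 55 + 21 + 3 = 1443.

1443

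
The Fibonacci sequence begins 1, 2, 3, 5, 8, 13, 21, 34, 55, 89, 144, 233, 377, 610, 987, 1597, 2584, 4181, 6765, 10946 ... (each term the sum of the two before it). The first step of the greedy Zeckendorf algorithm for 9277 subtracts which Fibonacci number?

6765 ≤ 9277 < 10946, so the largest Fibonacci number not exceeding 9277 is 6765.

6765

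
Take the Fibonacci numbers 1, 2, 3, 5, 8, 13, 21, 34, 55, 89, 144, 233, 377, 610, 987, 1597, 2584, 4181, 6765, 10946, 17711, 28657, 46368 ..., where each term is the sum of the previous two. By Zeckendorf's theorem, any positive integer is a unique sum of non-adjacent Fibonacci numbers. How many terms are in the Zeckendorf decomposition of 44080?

44080 − 28657 = 15423
15423 − 10946 = 4477
4477 − 4181 = 296
296 − 233 = 63
63 − 55 = 8
8 − 8 = 0
44080 = 28657 + 10946 + 4181 + 233 + 55 + 8, which has 6 terms.

6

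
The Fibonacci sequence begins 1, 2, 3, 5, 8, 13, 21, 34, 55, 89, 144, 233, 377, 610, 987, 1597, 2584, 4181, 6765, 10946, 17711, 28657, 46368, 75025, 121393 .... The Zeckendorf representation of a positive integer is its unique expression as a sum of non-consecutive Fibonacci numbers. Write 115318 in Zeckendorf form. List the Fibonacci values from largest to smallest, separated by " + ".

75025 + 28657 + 10946 + 610 + 55 + 21 + 3 + 1

Greedily peel off the largest Fibonacci term at each step:
75025 ≤ 115318 < 121393, so take 75025; remainder 40293
28657 ≤ 40293 < 46368, so take 28657; remainder 11636
10946 ≤ 11636 < 17711, so take 10946; remainder 690
610 ≤ 690 < 987, so take 610; remainder 80
55 ≤ 80 < 89, so take 55; remainder 25
21 ≤ 25 < 34, so take 21; remainder 4
3 ≤ 4 < 5, so take 3; remainder 1
1 ≤ 1 < 2, so take 1; remainder 0
So 115318 = 75025 + 28657 + 10946 + 610 + 55 + 21 + 3 + 1, with no two terms consecutive in the sequence.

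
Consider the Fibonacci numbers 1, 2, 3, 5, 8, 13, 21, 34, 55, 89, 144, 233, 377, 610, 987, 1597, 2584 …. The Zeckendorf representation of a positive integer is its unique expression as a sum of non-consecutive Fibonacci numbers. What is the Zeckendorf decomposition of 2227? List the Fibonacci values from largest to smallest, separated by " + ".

1597 + 610 + 13 + 5 + 2

Repeatedly subtract the largest Fibonacci number that fits:
1597 ≤ 2227 < 2584, so take 1597; remainder 630
610 ≤ 630 < 987, so take 610; remainder 20
13 ≤ 20 < 21, so take 13; remainder 7
5 ≤ 7 < 8, so take 5; remainder 2
2 ≤ 2 < 3, so take 2; remainder 0
So 2227 = 1597 + 610 + 13 + 5 + 2, with no two terms consecutive in the sequence.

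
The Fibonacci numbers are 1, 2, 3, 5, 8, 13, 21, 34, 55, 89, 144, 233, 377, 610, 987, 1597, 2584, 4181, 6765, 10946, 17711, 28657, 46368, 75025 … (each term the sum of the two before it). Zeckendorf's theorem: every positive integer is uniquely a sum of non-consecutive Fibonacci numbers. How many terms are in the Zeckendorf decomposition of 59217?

7

Repeatedly subtract the largest Fibonacci number that fits:
59217: greatest Fibonacci not exceeding it is 46368, leaving 12849
12849: greatest Fibonacci not exceeding it is 10946, leaving 1903
1903: greatest Fibonacci not exceeding it is 1597, leaving 306
306: greatest Fibonacci not exceeding it is 233, leaving 73
73: greatest Fibonacci not exceeding it is 55, leaving 18
18: greatest Fibonacci not exceeding it is 13, leaving 5
5: greatest Fibonacci not exceeding it is 5, leaving 0
59217 = 46368 + 10946 + 1597 + 233 + 55 + 13 + 5, which has 7 terms.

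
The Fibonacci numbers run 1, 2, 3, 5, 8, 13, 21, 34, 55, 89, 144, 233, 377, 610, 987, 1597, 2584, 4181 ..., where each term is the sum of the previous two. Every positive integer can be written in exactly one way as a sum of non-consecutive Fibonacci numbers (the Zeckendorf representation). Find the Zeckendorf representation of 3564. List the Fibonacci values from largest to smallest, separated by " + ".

2584 + 610 + 233 + 89 + 34 + 13 + 1

Greedily peel off the largest Fibonacci term at each step:
take 2584 (≤ 3564); 3564 − 2584 = 980
take 610 (≤ 980); 980 − 610 = 370
take 233 (≤ 370); 370 − 233 = 137
take 89 (≤ 137); 137 − 89 = 48
take 34 (≤ 48); 48 − 34 = 14
take 13 (≤ 14); 14 − 13 = 1
take 1 (≤ 1); 1 − 1 = 0
So 3564 = 2584 + 610 + 233 + 89 + 34 + 13 + 1, with no two terms consecutive in the sequence.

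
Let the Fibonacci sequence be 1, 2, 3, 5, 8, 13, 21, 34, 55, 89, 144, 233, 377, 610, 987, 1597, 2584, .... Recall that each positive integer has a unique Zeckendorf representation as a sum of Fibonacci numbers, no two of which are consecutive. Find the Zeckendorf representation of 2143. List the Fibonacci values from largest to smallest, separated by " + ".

Greedy algorithm:
2143: greatest Fibonacci not exceeding it is 1597, leaving 546
546: greatest Fibonacci not exceeding it is 377, leaving 169
169: greatest Fibonacci not exceeding it is 144, leaving 25
25: greatest Fibonacci not exceeding it is 21, leaving 4
4: greatest Fibonacci not exceeding it is 3, leaving 1
1: greatest Fibonacci not exceeding it is 1, leaving 0
So 2143 = 1597 + 377 + 144 + 21 + 3 + 1, with no two terms consecutive in the sequence.

1597 + 377 + 144 + 21 + 3 + 1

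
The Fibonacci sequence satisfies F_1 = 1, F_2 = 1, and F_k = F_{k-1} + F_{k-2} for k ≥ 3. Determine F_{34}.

Iterating the recurrence up to F_{27} = 196418 and F_{26} = 121393:
F_{28} = F_{27} + F_{26} = 196418 + 121393 = 317811
F_{29} = F_{28} + F_{27} = 317811 + 196418 = 514229
F_{30} = F_{29} + F_{28} = 514229 + 317811 = 832040
F_{31} = F_{30} + F_{29} = 832040 + 514229 = 1346269
F_{32} = F_{31} + F_{30} = 1346269 + 832040 = 2178309
F_{33} = F_{32} + F_{31} = 2178309 + 1346269 = 3524578
F_{34} = F_{33} + F_{32} = 3524578 + 2178309 = 5702887

5702887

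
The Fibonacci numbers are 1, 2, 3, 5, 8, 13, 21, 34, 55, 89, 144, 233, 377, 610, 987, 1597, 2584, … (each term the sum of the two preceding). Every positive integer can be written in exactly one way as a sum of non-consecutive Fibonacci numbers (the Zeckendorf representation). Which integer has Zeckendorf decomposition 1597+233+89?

1597+233+89 = 1919.

1919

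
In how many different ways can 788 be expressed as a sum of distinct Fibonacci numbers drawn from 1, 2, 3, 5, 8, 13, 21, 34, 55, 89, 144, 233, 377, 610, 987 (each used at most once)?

788 = 610+144+34 = 610+144+21+13 = 610+89+55+34 = … (13 more), for 16 in all.

16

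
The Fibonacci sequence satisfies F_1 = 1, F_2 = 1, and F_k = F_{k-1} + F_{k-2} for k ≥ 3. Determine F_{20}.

Iterating the recurrence up to F_{13} = 233 and F_{12} = 144:
F_{14} = F_{13} + F_{12} = 233 + 144 = 377
F_{15} = F_{14} + F_{13} = 377 + 233 = 610
F_{16} = F_{15} + F_{14} = 610 + 377 = 987
F_{17} = F_{16} + F_{15} = 987 + 610 = 1597
F_{18} = F_{17} + F_{16} = 1597 + 987 = 2584
F_{19} = F_{18} + F_{17} = 2584 + 1597 = 4181
F_{20} = F_{19} + F_{18} = 4181 + 2584 = 6765

6765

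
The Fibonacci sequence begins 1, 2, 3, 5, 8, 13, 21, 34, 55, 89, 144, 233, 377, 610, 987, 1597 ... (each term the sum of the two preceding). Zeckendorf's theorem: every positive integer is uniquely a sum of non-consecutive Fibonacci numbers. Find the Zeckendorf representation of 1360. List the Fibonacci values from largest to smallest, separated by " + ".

987 + 233 + 89 + 34 + 13 + 3 + 1

987 ≤ 1360 < 1597, so take 987; remainder 373
233 ≤ 373 < 377, so take 233; remainder 140
89 ≤ 140 < 144, so take 89; remainder 51
34 ≤ 51 < 55, so take 34; remainder 17
13 ≤ 17 < 21, so take 13; remainder 4
3 ≤ 4 < 5, so take 3; remainder 1
1 ≤ 1 < 2, so take 1; remainder 0
So 1360 = 987 + 233 + 89 + 34 + 13 + 3 + 1, with no two terms consecutive in the sequence.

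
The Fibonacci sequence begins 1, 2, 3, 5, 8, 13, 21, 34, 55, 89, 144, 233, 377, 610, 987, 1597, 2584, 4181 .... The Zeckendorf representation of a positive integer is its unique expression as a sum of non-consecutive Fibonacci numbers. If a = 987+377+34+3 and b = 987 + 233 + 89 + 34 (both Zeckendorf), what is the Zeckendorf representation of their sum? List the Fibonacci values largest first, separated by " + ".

The two numbers are 1401 and 1343, so their sum is 2744.
take 2584 (≤ 2744); 2744 − 2584 = 160
take 144 (≤ 160); 160 − 144 = 16
take 13 (≤ 16); 16 − 13 = 3
take 3 (≤ 3); 3 − 3 = 0

2584 + 144 + 13 + 3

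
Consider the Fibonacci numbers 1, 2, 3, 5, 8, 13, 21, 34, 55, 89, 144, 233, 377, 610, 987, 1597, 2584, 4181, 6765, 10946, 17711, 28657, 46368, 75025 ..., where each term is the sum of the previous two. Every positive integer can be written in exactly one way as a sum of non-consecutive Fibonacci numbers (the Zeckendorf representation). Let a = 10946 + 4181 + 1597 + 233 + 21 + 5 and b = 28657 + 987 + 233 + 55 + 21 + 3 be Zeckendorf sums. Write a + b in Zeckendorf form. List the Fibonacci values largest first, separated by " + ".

46368 + 377 + 144 + 34 + 13 + 3

The two numbers are 16983 and 29956, so their sum is 46939.
Repeatedly subtract the largest Fibonacci number that fits:
take 46368 (≤ 46939); 46939 − 46368 = 571
take 377 (≤ 571); 571 − 377 = 194
take 144 (≤ 194); 194 − 144 = 50
take 34 (≤ 50); 50 − 34 = 16
take 13 (≤ 16); 16 − 13 = 3
take 3 (≤ 3); 3 − 3 = 0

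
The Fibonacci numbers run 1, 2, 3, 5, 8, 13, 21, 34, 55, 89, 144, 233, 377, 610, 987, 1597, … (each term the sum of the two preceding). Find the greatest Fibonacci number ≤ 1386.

987 ≤ 1386 < 1597, so the largest Fibonacci number not exceeding 1386 is 987.

987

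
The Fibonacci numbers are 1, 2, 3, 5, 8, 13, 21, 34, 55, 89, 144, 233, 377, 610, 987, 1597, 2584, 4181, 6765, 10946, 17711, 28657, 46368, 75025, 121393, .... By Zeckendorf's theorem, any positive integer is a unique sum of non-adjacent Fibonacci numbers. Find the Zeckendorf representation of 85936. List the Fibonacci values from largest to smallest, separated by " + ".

Repeatedly subtract the largest Fibonacci number that fits:
largest Fibonacci ≤ 85936 is 75025; 85936 − 75025 = 10911
largest Fibonacci ≤ 10911 is 6765; 10911 − 6765 = 4146
largest Fibonacci ≤ 4146 is 2584; 4146 − 2584 = 1562
largest Fibonacci ≤ 1562 is 987; 1562 − 987 = 575
largest Fibonacci ≤ 575 is 377; 575 − 377 = 198
largest Fibonacci ≤ 198 is 144; 198 − 144 = 54
largest Fibonacci ≤ 54 is 34; 54 − 34 = 20
largest Fibonacci ≤ 20 is 13; 20 − 13 = 7
largest Fibonacci ≤ 7 is 5; 7 − 5 = 2
largest Fibonacci ≤ 2 is 2; 2 − 2 = 0
So 85936 = 75025 + 6765 + 2584 + 987 + 377 + 144 + 34 + 13 + 5 + 2, with no two terms consecutive in the sequence.

75025 + 6765 + 2584 + 987 + 377 + 144 + 34 + 13 + 5 + 2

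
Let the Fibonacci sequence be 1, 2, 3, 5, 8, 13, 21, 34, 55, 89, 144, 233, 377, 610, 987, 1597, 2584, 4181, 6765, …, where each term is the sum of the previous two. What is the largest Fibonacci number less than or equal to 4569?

4181

4181 ≤ 4569 < 6765, so the largest Fibonacci number not exceeding 4569 is 4181.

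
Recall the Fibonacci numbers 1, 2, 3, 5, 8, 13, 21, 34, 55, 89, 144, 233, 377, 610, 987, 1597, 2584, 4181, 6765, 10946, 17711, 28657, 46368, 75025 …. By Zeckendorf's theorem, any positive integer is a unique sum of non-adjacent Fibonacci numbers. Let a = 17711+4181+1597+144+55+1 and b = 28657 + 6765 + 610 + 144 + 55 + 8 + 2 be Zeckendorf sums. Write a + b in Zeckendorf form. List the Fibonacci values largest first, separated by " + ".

The two numbers are 23689 and 36241, so their sum is 59930.
Repeatedly subtract the largest Fibonacci number that fits:
59930 − 46368 = 13562
13562 − 10946 = 2616
2616 − 2584 = 32
32 − 21 = 11
11 − 8 = 3
3 − 3 = 0

46368 + 10946 + 2584 + 21 + 8 + 3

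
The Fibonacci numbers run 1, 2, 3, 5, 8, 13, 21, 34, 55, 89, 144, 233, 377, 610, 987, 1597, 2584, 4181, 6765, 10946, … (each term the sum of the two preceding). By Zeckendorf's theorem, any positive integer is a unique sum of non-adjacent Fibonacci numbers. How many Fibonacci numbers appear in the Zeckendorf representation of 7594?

Greedy algorithm:
largest Fibonacci ≤ 7594 is 6765; 7594 − 6765 = 829
largest Fibonacci ≤ 829 is 610; 829 − 610 = 219
largest Fibonacci ≤ 219 is 144; 219 − 144 = 75
largest Fibonacci ≤ 75 is 55; 75 − 55 = 20
largest Fibonacci ≤ 20 is 13; 20 − 13 = 7
largest Fibonacci ≤ 7 is 5; 7 − 5 = 2
largest Fibonacci ≤ 2 is 2; 2 − 2 = 0
7594 = 6765 + 610 + 144 + 55 + 13 + 5 + 2, which has 7 terms.

7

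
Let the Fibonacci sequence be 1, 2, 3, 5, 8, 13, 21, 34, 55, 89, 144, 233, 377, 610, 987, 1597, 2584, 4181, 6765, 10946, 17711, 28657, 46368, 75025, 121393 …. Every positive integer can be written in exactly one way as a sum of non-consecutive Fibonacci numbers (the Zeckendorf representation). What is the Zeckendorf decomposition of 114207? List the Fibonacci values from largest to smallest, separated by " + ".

Repeatedly subtract the largest Fibonacci number that fits:
75025 ≤ 114207 < 121393, so take 75025; remainder 39182
28657 ≤ 39182 < 46368, so take 28657; remainder 10525
6765 ≤ 10525 < 10946, so take 6765; remainder 3760
2584 ≤ 3760 < 4181, so take 2584; remainder 1176
987 ≤ 1176 < 1597, so take 987; remainder 189
144 ≤ 189 < 233, so take 144; remainder 45
34 ≤ 45 < 55, so take 34; remainder 11
8 ≤ 11 < 13, so take 8; remainder 3
3 ≤ 3 < 5, so take 3; remainder 0
So 114207 = 75025 + 28657 + 6765 + 2584 + 987 + 144 + 34 + 8 + 3, with no two terms consecutive in the sequence.

75025 + 28657 + 6765 + 2584 + 987 + 144 + 34 + 8 + 3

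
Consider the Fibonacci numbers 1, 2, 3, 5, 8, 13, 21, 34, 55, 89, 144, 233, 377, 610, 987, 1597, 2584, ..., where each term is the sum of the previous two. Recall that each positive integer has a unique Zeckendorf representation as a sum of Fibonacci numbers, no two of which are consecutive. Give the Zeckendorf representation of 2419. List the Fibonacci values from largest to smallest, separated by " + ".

Greedily peel off the largest Fibonacci term at each step:
subtract 1597 from 2419: 822 remains
subtract 610 from 822: 212 remains
subtract 144 from 212: 68 remains
subtract 55 from 68: 13 remains
subtract 13 from 13: 0 remains
So 2419 = 1597 + 610 + 144 + 55 + 13, with no two terms consecutive in the sequence.

1597 + 610 + 144 + 55 + 13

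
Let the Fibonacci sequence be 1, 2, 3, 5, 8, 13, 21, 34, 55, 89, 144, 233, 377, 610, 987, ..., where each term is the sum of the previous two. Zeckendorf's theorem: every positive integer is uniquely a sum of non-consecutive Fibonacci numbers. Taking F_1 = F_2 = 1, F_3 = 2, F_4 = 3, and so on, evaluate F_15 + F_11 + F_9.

733

F_15 + F_11 + F_9 = 610 + 89 + 34 = 733.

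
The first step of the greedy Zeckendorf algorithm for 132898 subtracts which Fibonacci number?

121393 ≤ 132898 < 196418, so the largest Fibonacci number not exceeding 132898 is 121393.

121393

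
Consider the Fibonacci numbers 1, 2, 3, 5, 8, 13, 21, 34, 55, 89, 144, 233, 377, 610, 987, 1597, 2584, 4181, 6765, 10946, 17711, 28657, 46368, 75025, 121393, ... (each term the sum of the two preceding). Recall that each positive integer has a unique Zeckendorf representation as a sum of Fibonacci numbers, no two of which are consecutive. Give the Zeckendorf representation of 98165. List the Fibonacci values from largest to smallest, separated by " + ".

Greedy algorithm:
98165 − 75025 = 23140
23140 − 17711 = 5429
5429 − 4181 = 1248
1248 − 987 = 261
261 − 233 = 28
28 − 21 = 7
7 − 5 = 2
2 − 2 = 0
So 98165 = 75025 + 17711 + 4181 + 987 + 233 + 21 + 5 + 2, with no two terms consecutive in the sequence.

75025 + 17711 + 4181 + 987 + 233 + 21 + 5 + 2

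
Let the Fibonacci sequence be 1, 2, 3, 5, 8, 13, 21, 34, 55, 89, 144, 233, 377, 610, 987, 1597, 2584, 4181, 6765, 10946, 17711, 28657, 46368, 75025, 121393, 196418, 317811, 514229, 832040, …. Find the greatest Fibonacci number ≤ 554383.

514229 ≤ 554383 < 832040, so the largest Fibonacci number not exceeding 554383 is 514229.

514229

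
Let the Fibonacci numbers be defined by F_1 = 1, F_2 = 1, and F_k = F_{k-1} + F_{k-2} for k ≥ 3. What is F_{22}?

17711

Iterating the recurrence up to F_{14} = 377 and F_{13} = 233:
F_{15} = F_{14} + F_{13} = 377 + 233 = 610
F_{16} = F_{15} + F_{14} = 610 + 377 = 987
F_{17} = F_{16} + F_{15} = 987 + 610 = 1597
F_{18} = F_{17} + F_{16} = 1597 + 987 = 2584
F_{19} = F_{18} + F_{17} = 2584 + 1597 = 4181
F_{20} = F_{19} + F_{18} = 4181 + 2584 = 6765
F_{21} = F_{20} + F_{19} = 6765 + 4181 = 10946
F_{22} = F_{21} + F_{20} = 10946 + 6765 = 17711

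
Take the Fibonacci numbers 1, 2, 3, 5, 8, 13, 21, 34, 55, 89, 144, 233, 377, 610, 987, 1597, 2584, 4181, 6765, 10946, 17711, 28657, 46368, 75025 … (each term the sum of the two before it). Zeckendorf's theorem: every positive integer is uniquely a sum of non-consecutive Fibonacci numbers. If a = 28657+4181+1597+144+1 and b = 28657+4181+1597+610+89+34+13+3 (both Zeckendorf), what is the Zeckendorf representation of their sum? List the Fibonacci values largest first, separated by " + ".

The two numbers are 34580 and 35184, so their sum is 69764.
69764: greatest Fibonacci not exceeding it is 46368, leaving 23396
23396: greatest Fibonacci not exceeding it is 17711, leaving 5685
5685: greatest Fibonacci not exceeding it is 4181, leaving 1504
1504: greatest Fibonacci not exceeding it is 987, leaving 517
517: greatest Fibonacci not exceeding it is 377, leaving 140
140: greatest Fibonacci not exceeding it is 89, leaving 51
51: greatest Fibonacci not exceeding it is 34, leaving 17
17: greatest Fibonacci not exceeding it is 13, leaving 4
4: greatest Fibonacci not exceeding it is 3, leaving 1
1: greatest Fibonacci not exceeding it is 1, leaving 0

46368 + 17711 + 4181 + 987 + 377 + 89 + 34 + 13 + 3 + 1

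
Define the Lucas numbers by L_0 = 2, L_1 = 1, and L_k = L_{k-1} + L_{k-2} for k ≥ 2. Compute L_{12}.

322

Iterating the recurrence up to L_{4} = 7 and L_{3} = 4:
L_{5} = L_{4} + L_{3} = 7 + 4 = 11
L_{6} = L_{5} + L_{4} = 11 + 7 = 18
L_{7} = L_{6} + L_{5} = 18 + 11 = 29
L_{8} = L_{7} + L_{6} = 29 + 18 = 47
L_{9} = L_{8} + L_{7} = 47 + 29 = 76
L_{10} = L_{9} + L_{8} = 76 + 47 = 123
L_{11} = L_{10} + L_{9} = 123 + 76 = 199
L_{12} = L_{11} + L_{10} = 199 + 123 = 322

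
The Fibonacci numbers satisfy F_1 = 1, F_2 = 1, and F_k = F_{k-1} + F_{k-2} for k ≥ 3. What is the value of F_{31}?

Iterating the recurrence up to F_{26} = 121393 and F_{25} = 75025:
F_{27} = F_{26} + F_{25} = 121393 + 75025 = 196418
F_{28} = F_{27} + F_{26} = 196418 + 121393 = 317811
F_{29} = F_{28} + F_{27} = 317811 + 196418 = 514229
F_{30} = F_{29} + F_{28} = 514229 + 317811 = 832040
F_{31} = F_{30} + F_{29} = 832040 + 514229 = 1346269

1346269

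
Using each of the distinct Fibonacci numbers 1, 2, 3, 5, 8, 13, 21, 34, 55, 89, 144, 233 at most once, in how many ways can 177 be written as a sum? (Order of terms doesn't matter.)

2

177 = 144+21+8+3+1 = 89+55+21+8+3+1 — 2 representations.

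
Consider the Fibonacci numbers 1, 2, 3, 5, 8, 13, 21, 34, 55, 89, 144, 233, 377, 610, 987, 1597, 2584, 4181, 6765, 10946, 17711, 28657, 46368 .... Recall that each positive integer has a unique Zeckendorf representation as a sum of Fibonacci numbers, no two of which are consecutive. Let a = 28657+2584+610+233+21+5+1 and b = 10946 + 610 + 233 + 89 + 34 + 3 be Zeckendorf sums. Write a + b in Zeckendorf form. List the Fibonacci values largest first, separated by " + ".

The two numbers are 32111 and 11915, so their sum is 44026.
largest Fibonacci ≤ 44026 is 28657; 44026 − 28657 = 15369
largest Fibonacci ≤ 15369 is 10946; 15369 − 10946 = 4423
largest Fibonacci ≤ 4423 is 4181; 4423 − 4181 = 242
largest Fibonacci ≤ 242 is 233; 242 − 233 = 9
largest Fibonacci ≤ 9 is 8; 9 − 8 = 1
largest Fibonacci ≤ 1 is 1; 1 − 1 = 0

28657 + 10946 + 4181 + 233 + 8 + 1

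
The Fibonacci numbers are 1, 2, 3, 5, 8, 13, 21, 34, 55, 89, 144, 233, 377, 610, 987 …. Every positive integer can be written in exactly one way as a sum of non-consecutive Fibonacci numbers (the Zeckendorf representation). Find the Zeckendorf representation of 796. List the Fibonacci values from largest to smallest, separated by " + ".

796: greatest Fibonacci not exceeding it is 610, leaving 186
186: greatest Fibonacci not exceeding it is 144, leaving 42
42: greatest Fibonacci not exceeding it is 34, leaving 8
8: greatest Fibonacci not exceeding it is 8, leaving 0
So 796 = 610 + 144 + 34 + 8, with no two terms consecutive in the sequence.

610 + 144 + 34 + 8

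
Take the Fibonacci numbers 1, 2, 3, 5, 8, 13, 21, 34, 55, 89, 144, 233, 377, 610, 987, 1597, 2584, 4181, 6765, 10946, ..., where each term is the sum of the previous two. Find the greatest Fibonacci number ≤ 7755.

6765

6765 ≤ 7755 < 10946, so the largest Fibonacci number not exceeding 7755 is 6765.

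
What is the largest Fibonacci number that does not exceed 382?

377

377 ≤ 382 < 610, so the largest Fibonacci number not exceeding 382 is 377.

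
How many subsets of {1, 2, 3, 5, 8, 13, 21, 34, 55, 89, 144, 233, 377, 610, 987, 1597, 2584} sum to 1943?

35

Starting from the Zeckendorf form and repeatedly splitting a term F_k into F_{k−1} + F_{k−2} (when neither is already used) reaches every representation.
1943 = 1597+233+89+21+3 = 1597+233+89+21+2+1 = 1597+233+89+13+8+3 = 1597+233+55+34+21+3 = 1597+233+89+13+8+2+1 = … (30 more), for 35 in all.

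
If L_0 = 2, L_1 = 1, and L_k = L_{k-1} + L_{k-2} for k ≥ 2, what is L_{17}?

3571

Iterating the recurrence up to L_{12} = 322 and L_{11} = 199:
L_{13} = L_{12} + L_{11} = 322 + 199 = 521
L_{14} = L_{13} + L_{12} = 521 + 322 = 843
L_{15} = L_{14} + L_{13} = 843 + 521 = 1364
L_{16} = L_{15} + L_{14} = 1364 + 843 = 2207
L_{17} = L_{16} + L_{15} = 2207 + 1364 = 3571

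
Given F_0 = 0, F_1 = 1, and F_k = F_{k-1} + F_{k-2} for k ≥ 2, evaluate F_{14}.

Iterating the recurrence up to F_{8} = 21 and F_{7} = 13:
F_{9} = F_{8} + F_{7} = 21 + 13 = 34
F_{10} = F_{9} + F_{8} = 34 + 21 = 55
F_{11} = F_{10} + F_{9} = 55 + 34 = 89
F_{12} = F_{11} + F_{10} = 89 + 55 = 144
F_{13} = F_{12} + F_{11} = 144 + 89 = 233
F_{14} = F_{13} + F_{12} = 233 + 144 = 377

377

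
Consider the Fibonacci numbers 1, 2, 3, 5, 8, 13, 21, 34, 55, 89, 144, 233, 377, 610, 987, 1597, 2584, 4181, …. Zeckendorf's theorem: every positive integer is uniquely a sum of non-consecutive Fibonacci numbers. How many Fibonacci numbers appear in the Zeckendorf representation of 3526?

6

Greedily peel off the largest Fibonacci term at each step:
largest Fibonacci ≤ 3526 is 2584; 3526 − 2584 = 942
largest Fibonacci ≤ 942 is 610; 942 − 610 = 332
largest Fibonacci ≤ 332 is 233; 332 − 233 = 99
largest Fibonacci ≤ 99 is 89; 99 − 89 = 10
largest Fibonacci ≤ 10 is 8; 10 − 8 = 2
largest Fibonacci ≤ 2 is 2; 2 − 2 = 0
3526 = 2584 + 610 + 233 + 89 + 8 + 2, which has 6 terms.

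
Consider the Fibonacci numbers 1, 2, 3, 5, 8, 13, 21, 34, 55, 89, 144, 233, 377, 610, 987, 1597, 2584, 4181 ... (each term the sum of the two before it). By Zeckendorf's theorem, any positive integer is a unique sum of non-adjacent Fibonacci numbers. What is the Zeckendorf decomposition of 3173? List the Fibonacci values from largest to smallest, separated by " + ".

2584 + 377 + 144 + 55 + 13

largest Fibonacci ≤ 3173 is 2584; 3173 − 2584 = 589
largest Fibonacci ≤ 589 is 377; 589 − 377 = 212
largest Fibonacci ≤ 212 is 144; 212 − 144 = 68
largest Fibonacci ≤ 68 is 55; 68 − 55 = 13
largest Fibonacci ≤ 13 is 13; 13 − 13 = 0
So 3173 = 2584 + 377 + 144 + 55 + 13, with no two terms consecutive in the sequence.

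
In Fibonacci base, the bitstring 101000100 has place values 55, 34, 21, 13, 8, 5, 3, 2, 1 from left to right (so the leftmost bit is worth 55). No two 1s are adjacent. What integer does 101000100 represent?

Summing the place values of the 1 bits: 55 + 21 + 3 = 79.

79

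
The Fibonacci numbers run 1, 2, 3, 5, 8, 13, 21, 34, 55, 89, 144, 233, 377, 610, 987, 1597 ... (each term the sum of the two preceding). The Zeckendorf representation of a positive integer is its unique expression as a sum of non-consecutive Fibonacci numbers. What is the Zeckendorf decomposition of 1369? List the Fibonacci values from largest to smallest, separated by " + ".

987 + 377 + 5

Greedily peel off the largest Fibonacci term at each step:
largest Fibonacci ≤ 1369 is 987; 1369 − 987 = 382
largest Fibonacci ≤ 382 is 377; 382 − 377 = 5
largest Fibonacci ≤ 5 is 5; 5 − 5 = 0
So 1369 = 987 + 377 + 5, with no two terms consecutive in the sequence.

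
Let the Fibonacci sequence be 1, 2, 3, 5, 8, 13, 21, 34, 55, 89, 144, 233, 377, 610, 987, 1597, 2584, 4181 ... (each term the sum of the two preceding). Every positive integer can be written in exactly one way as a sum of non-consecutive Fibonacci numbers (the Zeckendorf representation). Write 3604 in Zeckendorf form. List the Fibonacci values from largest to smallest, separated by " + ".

2584 + 987 + 21 + 8 + 3 + 1

Repeatedly subtract the largest Fibonacci number that fits:
2584 ≤ 3604 < 4181, so take 2584; remainder 1020
987 ≤ 1020 < 1597, so take 987; remainder 33
21 ≤ 33 < 34, so take 21; remainder 12
8 ≤ 12 < 13, so take 8; remainder 4
3 ≤ 4 < 5, so take 3; remainder 1
1 ≤ 1 < 2, so take 1; remainder 0
So 3604 = 2584 + 987 + 21 + 8 + 3 + 1, with no two terms consecutive in the sequence.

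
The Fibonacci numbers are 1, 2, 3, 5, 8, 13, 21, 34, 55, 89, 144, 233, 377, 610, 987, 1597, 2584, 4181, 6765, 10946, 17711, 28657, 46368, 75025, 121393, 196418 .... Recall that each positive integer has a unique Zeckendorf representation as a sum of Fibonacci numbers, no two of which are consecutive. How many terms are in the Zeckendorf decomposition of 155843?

Repeatedly subtract the largest Fibonacci number that fits:
121393 ≤ 155843 < 196418, so take 121393; remainder 34450
28657 ≤ 34450 < 46368, so take 28657; remainder 5793
4181 ≤ 5793 < 6765, so take 4181; remainder 1612
1597 ≤ 1612 < 2584, so take 1597; remainder 15
13 ≤ 15 < 21, so take 13; remainder 2
2 ≤ 2 < 3, so take 2; remainder 0
155843 = 121393 + 28657 + 4181 + 1597 + 13 + 2, which has 6 terms.

6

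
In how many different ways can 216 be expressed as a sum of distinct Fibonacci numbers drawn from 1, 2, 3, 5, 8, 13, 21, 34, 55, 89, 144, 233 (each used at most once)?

216 = 144+55+13+3+1 = 144+55+8+5+3+1 = 144+34+21+13+3+1 = 144+34+21+8+5+3+1 = 89+55+34+21+13+3+1 = … (1 more), for 6 in all.

6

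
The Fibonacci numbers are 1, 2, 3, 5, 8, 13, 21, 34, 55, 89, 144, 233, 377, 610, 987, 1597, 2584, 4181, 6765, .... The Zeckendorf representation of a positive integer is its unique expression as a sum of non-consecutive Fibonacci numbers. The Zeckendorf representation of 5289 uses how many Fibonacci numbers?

6

Greedily peel off the largest Fibonacci term at each step:
take 4181 (≤ 5289); 5289 − 4181 = 1108
take 987 (≤ 1108); 1108 − 987 = 121
take 89 (≤ 121); 121 − 89 = 32
take 21 (≤ 32); 32 − 21 = 11
take 8 (≤ 11); 11 − 8 = 3
take 3 (≤ 3); 3 − 3 = 0
5289 = 4181 + 987 + 89 + 21 + 8 + 3, which has 6 terms.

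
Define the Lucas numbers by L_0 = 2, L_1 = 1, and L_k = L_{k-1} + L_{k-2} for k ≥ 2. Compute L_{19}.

Iterating the recurrence up to L_{13} = 521 and L_{12} = 322:
L_{14} = L_{13} + L_{12} = 521 + 322 = 843
L_{15} = L_{14} + L_{13} = 843 + 521 = 1364
L_{16} = L_{15} + L_{14} = 1364 + 843 = 2207
L_{17} = L_{16} + L_{15} = 2207 + 1364 = 3571
L_{18} = L_{17} + L_{16} = 3571 + 2207 = 5778
L_{19} = L_{18} + L_{17} = 5778 + 3571 = 9349

9349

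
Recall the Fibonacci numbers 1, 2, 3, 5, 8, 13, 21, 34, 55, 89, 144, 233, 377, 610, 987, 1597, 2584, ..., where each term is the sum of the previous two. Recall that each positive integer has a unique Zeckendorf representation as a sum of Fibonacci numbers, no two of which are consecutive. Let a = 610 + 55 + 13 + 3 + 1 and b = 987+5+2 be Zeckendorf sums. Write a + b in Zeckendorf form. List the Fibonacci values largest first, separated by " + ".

The two numbers are 682 and 994, so their sum is 1676.
1597 ≤ 1676 < 2584, so take 1597; remainder 79
55 ≤ 79 < 89, so take 55; remainder 24
21 ≤ 24 < 34, so take 21; remainder 3
3 ≤ 3 < 5, so take 3; remainder 0

1597 + 55 + 21 + 3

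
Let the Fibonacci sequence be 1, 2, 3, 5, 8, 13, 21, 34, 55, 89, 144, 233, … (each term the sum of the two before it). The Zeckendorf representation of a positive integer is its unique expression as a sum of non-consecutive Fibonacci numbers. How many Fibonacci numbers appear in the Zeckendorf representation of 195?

5

195: greatest Fibonacci not exceeding it is 144, leaving 51
51: greatest Fibonacci not exceeding it is 34, leaving 17
17: greatest Fibonacci not exceeding it is 13, leaving 4
4: greatest Fibonacci not exceeding it is 3, leaving 1
1: greatest Fibonacci not exceeding it is 1, leaving 0
195 = 144 + 34 + 13 + 3 + 1, which has 5 terms.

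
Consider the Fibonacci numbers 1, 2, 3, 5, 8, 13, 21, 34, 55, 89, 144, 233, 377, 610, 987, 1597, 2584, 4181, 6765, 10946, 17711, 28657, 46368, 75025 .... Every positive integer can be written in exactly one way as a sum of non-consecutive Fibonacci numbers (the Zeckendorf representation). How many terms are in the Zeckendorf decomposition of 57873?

Greedy algorithm:
take 46368 (≤ 57873); 57873 − 46368 = 11505
take 10946 (≤ 11505); 11505 − 10946 = 559
take 377 (≤ 559); 559 − 377 = 182
take 144 (≤ 182); 182 − 144 = 38
take 34 (≤ 38); 38 − 34 = 4
take 3 (≤ 4); 4 − 3 = 1
take 1 (≤ 1); 1 − 1 = 0
57873 = 46368 + 10946 + 377 + 144 + 34 + 3 + 1, which has 7 terms.

7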